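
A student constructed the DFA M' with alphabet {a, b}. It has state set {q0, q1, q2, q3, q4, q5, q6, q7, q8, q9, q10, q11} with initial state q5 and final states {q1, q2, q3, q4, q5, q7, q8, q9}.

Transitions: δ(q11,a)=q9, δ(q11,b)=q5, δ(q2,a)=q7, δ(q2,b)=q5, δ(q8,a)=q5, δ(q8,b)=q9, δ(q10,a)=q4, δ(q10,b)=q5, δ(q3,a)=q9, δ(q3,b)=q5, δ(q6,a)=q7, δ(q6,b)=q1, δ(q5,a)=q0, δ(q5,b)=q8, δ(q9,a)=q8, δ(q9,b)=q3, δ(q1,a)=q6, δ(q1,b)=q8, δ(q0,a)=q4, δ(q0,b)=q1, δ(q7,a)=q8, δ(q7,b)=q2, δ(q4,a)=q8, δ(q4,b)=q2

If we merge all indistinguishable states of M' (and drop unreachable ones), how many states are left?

Reachable states from the start: {q0,q1,q2,q3,q4,q5,q6,q7,q8,q9}. Unreachable: {q10,q11} — drop them.
P0 = {q1,q2,q3,q4,q5,q7,q8,q9} | {q0,q6}.
On input a, block {q1,q2,q3,q4,q5,q7,q8,q9} splits into {q2,q3,q4,q7,q8,q9} and {q1,q5}.
On input a, block {q2,q3,q4,q7,q8,q9} splits into {q2,q3,q4,q7,q9} and {q8}.
On input a, block {q2,q3,q4,q7,q9} splits into {q4,q7,q9} and {q2,q3}.
No further refinement is possible. Final partition (5 blocks): {q4,q7,q9} | {q0,q6} | {q1,q5} | {q8} | {q2,q3}.

5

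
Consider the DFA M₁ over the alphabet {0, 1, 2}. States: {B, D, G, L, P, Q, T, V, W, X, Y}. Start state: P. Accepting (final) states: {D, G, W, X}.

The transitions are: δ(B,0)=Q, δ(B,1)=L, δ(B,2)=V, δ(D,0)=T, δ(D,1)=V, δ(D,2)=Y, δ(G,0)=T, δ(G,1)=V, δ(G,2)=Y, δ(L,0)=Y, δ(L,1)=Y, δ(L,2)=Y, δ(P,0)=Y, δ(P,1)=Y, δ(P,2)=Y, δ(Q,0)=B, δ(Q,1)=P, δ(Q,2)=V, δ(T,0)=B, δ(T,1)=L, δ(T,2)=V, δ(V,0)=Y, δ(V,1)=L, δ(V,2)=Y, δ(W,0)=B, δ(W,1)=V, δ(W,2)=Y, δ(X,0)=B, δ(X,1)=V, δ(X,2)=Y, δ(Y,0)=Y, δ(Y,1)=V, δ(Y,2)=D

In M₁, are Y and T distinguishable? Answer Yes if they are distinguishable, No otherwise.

States {G,W,X} cannot be reached from the start state, so discard them.
P0 = {D} | {B,L,P,Q,T,V,Y}.
On input 2, block {B,L,P,Q,T,V,Y} splits into {B,L,P,Q,T,V} and {Y}.
Split {B,L,P,Q,T,V} by δ(·,0) → {L,P,V} and {B,Q,T}.
Refine {L,P,V} on symbol 1: members go to different blocks, giving {L,P} and {V}.
Stable partition: {D} | {L,P} | {Y} | {B,Q,T} | {V} — 5 equivalence classes.
Y and T end up in different blocks, so they are distinguishable. For instance, the string '2' is accepted from only Y.

Yes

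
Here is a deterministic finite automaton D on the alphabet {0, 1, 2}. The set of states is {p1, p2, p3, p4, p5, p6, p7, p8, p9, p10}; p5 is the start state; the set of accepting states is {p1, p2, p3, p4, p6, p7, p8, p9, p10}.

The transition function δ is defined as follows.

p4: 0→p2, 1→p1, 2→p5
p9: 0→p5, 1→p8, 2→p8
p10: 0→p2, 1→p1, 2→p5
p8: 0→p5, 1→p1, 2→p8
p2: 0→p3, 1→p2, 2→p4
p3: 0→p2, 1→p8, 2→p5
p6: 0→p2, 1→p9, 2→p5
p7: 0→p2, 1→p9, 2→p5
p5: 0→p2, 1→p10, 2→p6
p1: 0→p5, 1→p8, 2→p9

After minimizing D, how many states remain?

Reachable states from the start: {p1,p2,p3,p4,p5,p6,p8,p9,p10}. Unreachable: {p7} — drop them.
Start with accepting vs non-accepting: {p1,p2,p3,p4,p6,p8,p9,p10} | {p5}.
Refine {p1,p2,p3,p4,p6,p8,p9,p10} on symbol 0: members go to different blocks, giving {p2,p3,p4,p6,p10} and {p1,p8,p9}.
On input 1, block {p2,p3,p4,p6,p10} splits into {p3,p4,p6,p10} and {p2}.
The partition is now stable with 4 blocks: {p3,p4,p6,p10} | {p5} | {p1,p8,p9} | {p2}.

4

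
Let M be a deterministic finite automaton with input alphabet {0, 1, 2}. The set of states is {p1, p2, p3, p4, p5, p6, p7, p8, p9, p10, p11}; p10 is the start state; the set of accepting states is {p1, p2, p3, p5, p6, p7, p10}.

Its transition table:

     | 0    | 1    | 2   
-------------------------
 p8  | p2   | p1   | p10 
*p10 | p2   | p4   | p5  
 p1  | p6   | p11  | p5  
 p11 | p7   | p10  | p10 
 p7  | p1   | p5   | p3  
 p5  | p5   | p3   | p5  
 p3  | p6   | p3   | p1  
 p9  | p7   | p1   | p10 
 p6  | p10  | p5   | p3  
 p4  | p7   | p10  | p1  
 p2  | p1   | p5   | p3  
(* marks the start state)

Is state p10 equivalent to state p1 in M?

Yes

Reachable states from the start: {p1,p2,p3,p4,p5,p6,p7,p10,p11}. Unreachable: {p8,p9} — drop them.
Start with accepting vs non-accepting: {p1,p2,p3,p5,p6,p7,p10} | {p4,p11}.
Split {p1,p2,p3,p5,p6,p7,p10} by δ(·,1) → {p2,p3,p5,p6,p7} and {p1,p10}.
Refine {p2,p3,p5,p6,p7} on symbol 0: members go to different blocks, giving {p2,p6,p7} and {p3,p5}.
Refine {p3,p5} on symbol 0: members go to different blocks, giving {p3} and {p5}.
The partition is now stable with 5 blocks: {p2,p6,p7} | {p4,p11} | {p1,p10} | {p3} | {p5}.
p10 and p1 lie in the same block of the stable partition, so they are equivalent — no string distinguishes them.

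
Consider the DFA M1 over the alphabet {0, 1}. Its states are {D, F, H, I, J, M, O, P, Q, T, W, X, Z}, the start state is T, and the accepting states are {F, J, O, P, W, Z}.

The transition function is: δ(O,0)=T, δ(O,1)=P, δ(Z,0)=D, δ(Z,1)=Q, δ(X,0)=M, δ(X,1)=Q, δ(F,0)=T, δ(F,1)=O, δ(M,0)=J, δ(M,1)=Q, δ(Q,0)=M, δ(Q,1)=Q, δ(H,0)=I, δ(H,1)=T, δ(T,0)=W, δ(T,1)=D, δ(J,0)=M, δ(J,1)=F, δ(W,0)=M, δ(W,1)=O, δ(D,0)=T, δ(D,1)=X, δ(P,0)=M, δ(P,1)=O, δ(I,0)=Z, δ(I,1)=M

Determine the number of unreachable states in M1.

3

BFS from T reaches {D, F, J, M, O, P, Q, T, W, X}; the 3 state(s) H, I, Z are never visited.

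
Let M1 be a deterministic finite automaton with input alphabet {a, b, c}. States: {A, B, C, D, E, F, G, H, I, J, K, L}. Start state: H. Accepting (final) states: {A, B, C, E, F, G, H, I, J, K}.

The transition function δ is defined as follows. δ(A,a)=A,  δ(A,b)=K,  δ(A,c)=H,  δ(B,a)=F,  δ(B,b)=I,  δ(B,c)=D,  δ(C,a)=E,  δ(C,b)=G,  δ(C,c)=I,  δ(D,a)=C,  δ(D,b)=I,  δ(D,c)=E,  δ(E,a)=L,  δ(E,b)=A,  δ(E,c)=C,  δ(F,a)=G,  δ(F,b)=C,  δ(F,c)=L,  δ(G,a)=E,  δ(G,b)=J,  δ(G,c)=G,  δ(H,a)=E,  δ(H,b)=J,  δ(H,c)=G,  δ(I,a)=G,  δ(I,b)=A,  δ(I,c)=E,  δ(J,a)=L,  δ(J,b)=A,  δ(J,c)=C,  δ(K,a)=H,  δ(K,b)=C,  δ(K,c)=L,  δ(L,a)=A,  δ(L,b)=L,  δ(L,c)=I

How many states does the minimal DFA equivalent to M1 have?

States {B,D,F} cannot be reached from the start state, so discard them.
Initial partition by acceptance: {A,C,E,G,H,I,J,K} | {L}.
Refine {A,C,E,G,H,I,J,K} on symbol a: members go to different blocks, giving {A,C,G,H,I,K} and {E,J}.
Split {A,C,G,H,I,K} by δ(·,a) → {A,I,K} and {C,G,H}.
Split {A,I,K} by δ(·,a) → {I,K} and {A}.
Refine {I,K} on symbol b: members go to different blocks, giving {I} and {K}.
Refine {C,G,H} on symbol b: members go to different blocks, giving {G,H} and {C}.
The partition is now stable with 7 blocks: {I} | {L} | {E,J} | {G,H} | {A} | {K} | {C}.

7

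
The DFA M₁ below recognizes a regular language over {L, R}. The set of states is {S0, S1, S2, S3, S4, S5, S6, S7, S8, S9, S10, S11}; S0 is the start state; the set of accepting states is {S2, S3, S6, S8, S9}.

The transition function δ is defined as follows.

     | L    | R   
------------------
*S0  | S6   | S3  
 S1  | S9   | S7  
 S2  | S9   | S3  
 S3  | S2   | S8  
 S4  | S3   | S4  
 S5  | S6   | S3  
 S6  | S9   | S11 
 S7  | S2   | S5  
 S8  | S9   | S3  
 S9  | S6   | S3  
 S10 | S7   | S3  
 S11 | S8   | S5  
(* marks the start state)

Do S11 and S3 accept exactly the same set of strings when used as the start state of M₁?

No

Reachable states from the start: {S0,S2,S3,S5,S6,S8,S9,S11}. Unreachable: {S1,S4,S7,S10} — drop them.
P0 = {S2,S3,S6,S8,S9} | {S0,S5,S11}.
On input R, block {S2,S3,S6,S8,S9} splits into {S2,S3,S8,S9} and {S6}.
On input L, block {S2,S3,S8,S9} splits into {S2,S3,S8} and {S9}.
Refine {S2,S3,S8} on symbol L: members go to different blocks, giving {S2,S8} and {S3}.
On input L, block {S0,S5,S11} splits into {S0,S5} and {S11}.
No further refinement is possible. Final partition (6 blocks): {S2,S8} | {S0,S5} | {S6} | {S9} | {S3} | {S11}.
S11 and S3 end up in different blocks, so they are distinguishable. For instance, the string 'ε' is accepted from only S3.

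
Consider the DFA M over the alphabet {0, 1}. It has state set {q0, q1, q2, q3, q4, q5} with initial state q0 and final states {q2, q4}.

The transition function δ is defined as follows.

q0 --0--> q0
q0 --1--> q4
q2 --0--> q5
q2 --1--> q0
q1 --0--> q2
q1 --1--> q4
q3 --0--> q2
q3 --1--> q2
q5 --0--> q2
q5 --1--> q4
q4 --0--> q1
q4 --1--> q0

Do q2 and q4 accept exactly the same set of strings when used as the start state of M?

First remove the unreachable states {q3}; 5 states remain.
P0 = {q2,q4} | {q0,q1,q5}.
On input 0, block {q0,q1,q5} splits into {q1,q5} and {q0}.
Stable partition: {q2,q4} | {q1,q5} | {q0} — 3 equivalence classes.
q2 and q4 lie in the same block of the stable partition, so they are equivalent — no string distinguishes them.

Yes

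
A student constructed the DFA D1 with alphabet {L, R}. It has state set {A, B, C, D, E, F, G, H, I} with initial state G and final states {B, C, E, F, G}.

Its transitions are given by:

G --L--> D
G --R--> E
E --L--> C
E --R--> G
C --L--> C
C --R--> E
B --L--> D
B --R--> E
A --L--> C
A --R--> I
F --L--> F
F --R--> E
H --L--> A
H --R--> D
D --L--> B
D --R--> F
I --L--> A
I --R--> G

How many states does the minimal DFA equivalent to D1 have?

First remove the unreachable states {A,H,I}; 6 states remain.
Initial partition by acceptance: {B,C,E,F,G} | {D}.
Refine {B,C,E,F,G} on symbol L: members go to different blocks, giving {C,E,F} and {B,G}.
Split {C,E,F} by δ(·,R) → {C,F} and {E}.
No further refinement is possible. Final partition (4 blocks): {C,F} | {D} | {B,G} | {E}.

4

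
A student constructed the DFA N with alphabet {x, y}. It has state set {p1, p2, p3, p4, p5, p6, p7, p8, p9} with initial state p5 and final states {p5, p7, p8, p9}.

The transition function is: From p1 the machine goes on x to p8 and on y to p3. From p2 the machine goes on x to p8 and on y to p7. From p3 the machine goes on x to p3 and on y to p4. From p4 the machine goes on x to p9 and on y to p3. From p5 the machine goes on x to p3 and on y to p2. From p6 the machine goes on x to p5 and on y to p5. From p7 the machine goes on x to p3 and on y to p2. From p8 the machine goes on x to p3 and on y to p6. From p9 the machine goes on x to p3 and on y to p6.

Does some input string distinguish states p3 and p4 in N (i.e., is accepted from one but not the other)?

Reachable states from the start: {p2,p3,p4,p5,p6,p7,p8,p9}. Unreachable: {p1} — drop them.
Initial partition by acceptance: {p5,p7,p8,p9} | {p2,p3,p4,p6}.
Split {p2,p3,p4,p6} by δ(·,x) → {p2,p4,p6} and {p3}.
Split {p2,p4,p6} by δ(·,y) → {p2,p6} and {p4}.
The partition is now stable with 4 blocks: {p5,p7,p8,p9} | {p2,p6} | {p3} | {p4}.
p3 and p4 end up in different blocks, so they are distinguishable. For instance, the string 'x' is accepted from only p4.

Yes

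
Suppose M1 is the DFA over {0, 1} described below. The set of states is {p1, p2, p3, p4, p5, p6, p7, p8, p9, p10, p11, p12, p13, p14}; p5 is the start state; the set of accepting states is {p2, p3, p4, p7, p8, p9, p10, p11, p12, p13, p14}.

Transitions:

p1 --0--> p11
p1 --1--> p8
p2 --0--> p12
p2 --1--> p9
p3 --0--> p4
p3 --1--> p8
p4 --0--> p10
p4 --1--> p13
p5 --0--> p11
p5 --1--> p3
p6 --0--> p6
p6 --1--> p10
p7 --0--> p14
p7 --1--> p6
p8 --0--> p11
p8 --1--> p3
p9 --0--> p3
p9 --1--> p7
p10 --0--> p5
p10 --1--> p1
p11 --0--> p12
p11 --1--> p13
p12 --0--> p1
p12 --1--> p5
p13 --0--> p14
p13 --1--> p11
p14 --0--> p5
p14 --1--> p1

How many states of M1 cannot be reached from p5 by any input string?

Starting at p5 and following transitions, the reachable set is {p1, p3, p4, p5, p8, p10, p11, p12, p13, p14}. That leaves p2, p6, p7, p9 unreachable — 4 in total.

4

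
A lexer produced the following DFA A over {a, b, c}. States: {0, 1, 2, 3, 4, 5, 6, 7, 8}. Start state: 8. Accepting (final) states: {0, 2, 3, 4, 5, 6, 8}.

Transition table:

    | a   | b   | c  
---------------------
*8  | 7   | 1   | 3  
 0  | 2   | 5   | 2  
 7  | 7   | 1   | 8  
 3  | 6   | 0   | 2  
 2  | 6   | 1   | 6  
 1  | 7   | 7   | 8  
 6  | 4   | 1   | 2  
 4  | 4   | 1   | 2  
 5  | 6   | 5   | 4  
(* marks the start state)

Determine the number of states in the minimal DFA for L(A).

4

Start with accepting vs non-accepting: {0,2,3,4,5,6,8} | {1,7}.
On input a, block {0,2,3,4,5,6,8} splits into {0,2,3,4,5,6} and {8}.
Refine {0,2,3,4,5,6} on symbol b: members go to different blocks, giving {0,3,5} and {2,4,6}.
No further refinement is possible. Final partition (4 blocks): {0,3,5} | {1,7} | {8} | {2,4,6}.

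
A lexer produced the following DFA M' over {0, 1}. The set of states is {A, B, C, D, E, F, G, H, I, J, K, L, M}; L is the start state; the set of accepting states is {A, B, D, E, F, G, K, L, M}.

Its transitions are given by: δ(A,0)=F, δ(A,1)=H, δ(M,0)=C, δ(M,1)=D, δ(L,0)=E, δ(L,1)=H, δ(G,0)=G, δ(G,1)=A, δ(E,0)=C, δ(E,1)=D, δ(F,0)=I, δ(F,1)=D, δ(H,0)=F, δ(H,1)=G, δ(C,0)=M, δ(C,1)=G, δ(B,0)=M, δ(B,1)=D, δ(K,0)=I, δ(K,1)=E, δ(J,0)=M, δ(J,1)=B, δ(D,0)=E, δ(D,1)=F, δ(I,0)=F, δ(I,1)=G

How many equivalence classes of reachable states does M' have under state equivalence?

5

States {B,J,K} cannot be reached from the start state, so discard them.
Initial partition by acceptance: {A,D,E,F,G,L,M} | {C,H,I}.
On input 0, block {A,D,E,F,G,L,M} splits into {A,D,G,L} and {E,F,M}.
Refine {A,D,G,L} on symbol 0: members go to different blocks, giving {A,D,L} and {G}.
Refine {A,D,L} on symbol 1: members go to different blocks, giving {A,L} and {D}.
Stable partition: {A,L} | {C,H,I} | {E,F,M} | {G} | {D} — 5 equivalence classes.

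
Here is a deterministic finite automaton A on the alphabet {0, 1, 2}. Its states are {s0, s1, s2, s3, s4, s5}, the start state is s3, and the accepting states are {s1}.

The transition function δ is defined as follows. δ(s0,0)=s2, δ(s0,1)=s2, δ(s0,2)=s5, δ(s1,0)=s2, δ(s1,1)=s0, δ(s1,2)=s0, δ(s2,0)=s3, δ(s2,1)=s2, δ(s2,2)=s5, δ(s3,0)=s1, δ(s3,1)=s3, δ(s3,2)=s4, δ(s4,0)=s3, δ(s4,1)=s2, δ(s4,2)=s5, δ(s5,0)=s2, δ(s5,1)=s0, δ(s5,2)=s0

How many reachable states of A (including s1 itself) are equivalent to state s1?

1

Every state is reachable, so we keep all 6.
Start with accepting vs non-accepting: {s1} | {s0,s2,s3,s4,s5}.
On input 0, block {s0,s2,s3,s4,s5} splits into {s0,s2,s4,s5} and {s3}.
Refine {s0,s2,s4,s5} on symbol 0: members go to different blocks, giving {s0,s5} and {s2,s4}.
Refine {s0,s5} on symbol 1: members go to different blocks, giving {s0} and {s5}.
No further refinement is possible. Final partition (5 blocks): {s1} | {s0} | {s3} | {s2,s4} | {s5}.
The equivalence class containing s1 is {s1}, of size 1.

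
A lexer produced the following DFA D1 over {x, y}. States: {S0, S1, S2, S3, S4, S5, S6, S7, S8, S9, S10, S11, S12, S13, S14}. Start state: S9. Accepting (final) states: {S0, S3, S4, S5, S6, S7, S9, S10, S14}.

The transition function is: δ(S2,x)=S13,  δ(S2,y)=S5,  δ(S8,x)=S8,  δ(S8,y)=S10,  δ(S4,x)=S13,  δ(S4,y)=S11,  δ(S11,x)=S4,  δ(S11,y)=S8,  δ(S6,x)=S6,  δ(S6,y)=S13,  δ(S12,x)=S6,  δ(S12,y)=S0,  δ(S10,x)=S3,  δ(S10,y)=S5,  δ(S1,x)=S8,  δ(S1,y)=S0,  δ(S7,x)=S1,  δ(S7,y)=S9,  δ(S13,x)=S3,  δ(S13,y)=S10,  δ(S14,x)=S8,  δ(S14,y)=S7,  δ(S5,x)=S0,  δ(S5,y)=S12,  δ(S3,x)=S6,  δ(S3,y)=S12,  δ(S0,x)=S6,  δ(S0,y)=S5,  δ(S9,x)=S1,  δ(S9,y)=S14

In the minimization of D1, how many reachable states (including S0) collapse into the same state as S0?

Reachable states from the start: {S0,S1,S3,S5,S6,S7,S8,S9,S10,S12,S13,S14}. Unreachable: {S2,S4,S11} — drop them.
P0 = {S0,S3,S5,S6,S7,S9,S10,S14} | {S1,S8,S12,S13}.
On input x, block {S0,S3,S5,S6,S7,S9,S10,S14} splits into {S0,S3,S5,S6,S10} and {S7,S9,S14}.
Split {S0,S3,S5,S6,S10} by δ(·,y) → {S3,S5,S6} and {S0,S10}.
On input x, block {S3,S5,S6} splits into {S3,S6} and {S5}.
Refine {S1,S8,S12,S13} on symbol x: members go to different blocks, giving {S1,S8} and {S12,S13}.
Stable partition: {S3,S6} | {S1,S8} | {S7,S9,S14} | {S0,S10} | {S5} | {S12,S13} — 6 equivalence classes.
State S0 belongs to the block {S0,S10}, which has 2 states.

2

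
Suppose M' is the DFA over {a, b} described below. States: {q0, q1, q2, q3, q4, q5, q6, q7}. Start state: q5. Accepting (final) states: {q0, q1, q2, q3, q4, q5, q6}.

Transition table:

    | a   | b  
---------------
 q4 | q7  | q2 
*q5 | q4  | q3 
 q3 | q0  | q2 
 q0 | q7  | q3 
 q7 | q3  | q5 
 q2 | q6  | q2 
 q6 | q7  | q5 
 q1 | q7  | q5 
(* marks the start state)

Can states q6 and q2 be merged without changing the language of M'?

Reachable states from the start: {q0,q2,q3,q4,q5,q6,q7}. Unreachable: {q1} — drop them.
Start with accepting vs non-accepting: {q0,q2,q3,q4,q5,q6} | {q7}.
Refine {q0,q2,q3,q4,q5,q6} on symbol a: members go to different blocks, giving {q0,q4,q6} and {q2,q3,q5}.
The partition is now stable with 3 blocks: {q0,q4,q6} | {q7} | {q2,q3,q5}.
q6 and q2 end up in different blocks, so they are distinguishable. For instance, the string 'a' is accepted from only q2.

No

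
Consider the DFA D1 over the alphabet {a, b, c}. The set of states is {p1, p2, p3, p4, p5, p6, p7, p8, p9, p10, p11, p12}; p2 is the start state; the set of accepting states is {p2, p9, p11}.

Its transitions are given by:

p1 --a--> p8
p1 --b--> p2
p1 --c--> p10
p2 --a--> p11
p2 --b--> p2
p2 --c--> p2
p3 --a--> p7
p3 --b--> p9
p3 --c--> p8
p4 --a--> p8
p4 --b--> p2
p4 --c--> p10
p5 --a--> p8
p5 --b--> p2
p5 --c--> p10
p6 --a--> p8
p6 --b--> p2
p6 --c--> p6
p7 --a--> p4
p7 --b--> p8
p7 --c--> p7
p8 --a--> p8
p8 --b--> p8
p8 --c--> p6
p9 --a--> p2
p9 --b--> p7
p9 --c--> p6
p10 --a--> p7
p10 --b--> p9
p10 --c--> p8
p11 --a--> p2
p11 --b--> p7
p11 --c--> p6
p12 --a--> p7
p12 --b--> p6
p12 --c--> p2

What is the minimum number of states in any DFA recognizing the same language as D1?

7

Reachable states from the start: {p2,p4,p6,p7,p8,p9,p10,p11}. Unreachable: {p1,p3,p5,p12} — drop them.
Initial partition by acceptance: {p2,p9,p11} | {p4,p6,p7,p8,p10}.
On input b, block {p2,p9,p11} splits into {p9,p11} and {p2}.
Refine {p4,p6,p7,p8,p10} on symbol b: members go to different blocks, giving {p4,p6} and {p7,p8} and {p10}.
Refine {p4,p6} on symbol c: members go to different blocks, giving {p4} and {p6}.
Refine {p7,p8} on symbol a: members go to different blocks, giving {p7} and {p8}.
The partition is now stable with 7 blocks: {p9,p11} | {p4} | {p2} | {p7} | {p10} | {p6} | {p8}.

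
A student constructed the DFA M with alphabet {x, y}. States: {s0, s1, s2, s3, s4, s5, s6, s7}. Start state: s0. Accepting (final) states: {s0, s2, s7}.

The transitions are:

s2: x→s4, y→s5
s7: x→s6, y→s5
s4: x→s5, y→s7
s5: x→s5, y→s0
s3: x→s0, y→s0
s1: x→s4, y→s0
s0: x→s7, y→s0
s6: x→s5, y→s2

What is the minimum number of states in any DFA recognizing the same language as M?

States {s1,s3} cannot be reached from the start state, so discard them.
Initial partition by acceptance: {s0,s2,s7} | {s4,s5,s6}.
Refine {s0,s2,s7} on symbol x: members go to different blocks, giving {s2,s7} and {s0}.
Split {s4,s5,s6} by δ(·,y) → {s4,s6} and {s5}.
No further refinement is possible. Final partition (4 blocks): {s2,s7} | {s4,s6} | {s0} | {s5}.

4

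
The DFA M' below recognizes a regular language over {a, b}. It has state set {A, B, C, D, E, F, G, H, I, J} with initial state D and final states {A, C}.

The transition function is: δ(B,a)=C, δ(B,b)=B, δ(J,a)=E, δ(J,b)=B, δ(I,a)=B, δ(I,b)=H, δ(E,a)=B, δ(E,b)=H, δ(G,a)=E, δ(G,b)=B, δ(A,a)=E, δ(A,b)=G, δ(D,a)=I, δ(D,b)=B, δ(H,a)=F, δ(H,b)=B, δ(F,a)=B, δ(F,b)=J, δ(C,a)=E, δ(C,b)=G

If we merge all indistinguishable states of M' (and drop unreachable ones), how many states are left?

4

First remove the unreachable states {A}; 9 states remain.
Start with accepting vs non-accepting: {C} | {B,D,E,F,G,H,I,J}.
Refine {B,D,E,F,G,H,I,J} on symbol a: members go to different blocks, giving {D,E,F,G,H,I,J} and {B}.
On input a, block {D,E,F,G,H,I,J} splits into {D,G,H,J} and {E,F,I}.
No further refinement is possible. Final partition (4 blocks): {C} | {D,G,H,J} | {B} | {E,F,I}.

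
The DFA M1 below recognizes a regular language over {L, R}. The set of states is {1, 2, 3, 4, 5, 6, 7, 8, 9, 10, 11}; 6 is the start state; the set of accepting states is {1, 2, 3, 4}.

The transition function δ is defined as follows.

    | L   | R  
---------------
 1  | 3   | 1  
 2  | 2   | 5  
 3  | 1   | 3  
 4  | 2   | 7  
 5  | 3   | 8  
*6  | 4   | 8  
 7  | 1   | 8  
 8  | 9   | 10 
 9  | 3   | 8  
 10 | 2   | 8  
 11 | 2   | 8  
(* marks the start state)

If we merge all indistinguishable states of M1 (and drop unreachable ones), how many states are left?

States {11} cannot be reached from the start state, so discard them.
Initial partition by acceptance: {1,2,3,4} | {5,6,7,8,9,10}.
Split {1,2,3,4} by δ(·,R) → {1,3} and {2,4}.
On input L, block {5,6,7,8,9,10} splits into {5,7,9} and {6,10} and {8}.
No further refinement is possible. Final partition (5 blocks): {1,3} | {5,7,9} | {2,4} | {6,10} | {8}.

5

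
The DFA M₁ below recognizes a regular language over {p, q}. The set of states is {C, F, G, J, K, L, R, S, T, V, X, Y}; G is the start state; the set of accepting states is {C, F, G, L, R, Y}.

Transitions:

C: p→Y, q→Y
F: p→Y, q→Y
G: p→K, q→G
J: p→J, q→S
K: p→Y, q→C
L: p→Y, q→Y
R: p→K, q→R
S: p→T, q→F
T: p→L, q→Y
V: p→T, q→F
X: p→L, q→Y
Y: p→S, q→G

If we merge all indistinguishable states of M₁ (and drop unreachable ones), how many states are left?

First remove the unreachable states {J,R,V,X}; 8 states remain.
Start with accepting vs non-accepting: {C,F,G,L,Y} | {K,S,T}.
Refine {C,F,G,L,Y} on symbol p: members go to different blocks, giving {C,F,L} and {G,Y}.
On input p, block {K,S,T} splits into {S} and {K} and {T}.
On input p, block {G,Y} splits into {G} and {Y}.
The partition is now stable with 6 blocks: {C,F,L} | {S} | {G} | {K} | {T} | {Y}.

6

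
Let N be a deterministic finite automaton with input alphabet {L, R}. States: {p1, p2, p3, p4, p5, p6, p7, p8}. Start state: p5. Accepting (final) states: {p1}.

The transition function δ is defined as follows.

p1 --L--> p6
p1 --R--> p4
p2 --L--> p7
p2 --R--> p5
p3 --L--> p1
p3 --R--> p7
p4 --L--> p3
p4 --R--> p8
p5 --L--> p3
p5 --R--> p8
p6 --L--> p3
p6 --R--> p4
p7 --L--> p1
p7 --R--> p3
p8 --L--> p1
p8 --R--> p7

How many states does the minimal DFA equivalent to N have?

4

Reachable states from the start: {p1,p3,p4,p5,p6,p7,p8}. Unreachable: {p2} — drop them.
Initial partition by acceptance: {p1} | {p3,p4,p5,p6,p7,p8}.
Split {p3,p4,p5,p6,p7,p8} by δ(·,L) → {p3,p7,p8} and {p4,p5,p6}.
Refine {p4,p5,p6} on symbol R: members go to different blocks, giving {p4,p5} and {p6}.
The partition is now stable with 4 blocks: {p1} | {p3,p7,p8} | {p4,p5} | {p6}.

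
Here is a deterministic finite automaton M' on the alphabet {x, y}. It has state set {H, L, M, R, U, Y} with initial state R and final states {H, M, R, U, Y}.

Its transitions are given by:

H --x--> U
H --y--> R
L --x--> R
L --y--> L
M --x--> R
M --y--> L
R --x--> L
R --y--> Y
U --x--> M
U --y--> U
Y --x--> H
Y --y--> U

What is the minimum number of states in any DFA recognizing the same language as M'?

Every state is reachable, so we keep all 6.
Initial partition by acceptance: {H,M,R,U,Y} | {L}.
Refine {H,M,R,U,Y} on symbol x: members go to different blocks, giving {H,M,U,Y} and {R}.
Refine {H,M,U,Y} on symbol x: members go to different blocks, giving {H,U,Y} and {M}.
On input x, block {H,U,Y} splits into {H,Y} and {U}.
Split {H,Y} by δ(·,x) → {H} and {Y}.
No further refinement is possible. Final partition (6 blocks): {H} | {L} | {R} | {M} | {U} | {Y}.

6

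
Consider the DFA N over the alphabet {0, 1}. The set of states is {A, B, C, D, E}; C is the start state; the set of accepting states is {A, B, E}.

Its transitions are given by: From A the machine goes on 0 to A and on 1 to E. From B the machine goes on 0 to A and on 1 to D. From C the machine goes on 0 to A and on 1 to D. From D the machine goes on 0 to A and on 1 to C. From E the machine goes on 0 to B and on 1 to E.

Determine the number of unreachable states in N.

Every one of the 5 states is reachable from C.

0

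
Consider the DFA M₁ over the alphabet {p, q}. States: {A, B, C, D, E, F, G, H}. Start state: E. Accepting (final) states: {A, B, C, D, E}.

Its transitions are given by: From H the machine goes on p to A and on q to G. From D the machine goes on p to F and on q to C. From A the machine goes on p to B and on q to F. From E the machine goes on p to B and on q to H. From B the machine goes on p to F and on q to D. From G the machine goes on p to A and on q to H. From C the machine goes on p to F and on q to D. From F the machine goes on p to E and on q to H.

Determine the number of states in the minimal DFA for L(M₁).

3

Initial partition by acceptance: {A,B,C,D,E} | {F,G,H}.
Refine {A,B,C,D,E} on symbol p: members go to different blocks, giving {B,C,D} and {A,E}.
Stable partition: {B,C,D} | {F,G,H} | {A,E} — 3 equivalence classes.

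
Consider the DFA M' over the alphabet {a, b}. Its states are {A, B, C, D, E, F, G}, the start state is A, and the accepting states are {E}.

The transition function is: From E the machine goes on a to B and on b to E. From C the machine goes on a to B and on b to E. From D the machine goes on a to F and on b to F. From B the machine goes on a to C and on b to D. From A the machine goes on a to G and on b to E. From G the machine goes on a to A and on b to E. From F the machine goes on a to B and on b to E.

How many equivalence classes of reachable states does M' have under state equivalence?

All states are reachable from the start state.
Initial partition by acceptance: {E} | {A,B,C,D,F,G}.
Split {A,B,C,D,F,G} by δ(·,b) → {A,C,F,G} and {B,D}.
On input a, block {A,C,F,G} splits into {A,G} and {C,F}.
Refine {B,D} on symbol b: members go to different blocks, giving {B} and {D}.
The partition is now stable with 5 blocks: {E} | {A,G} | {B} | {C,F} | {D}.

5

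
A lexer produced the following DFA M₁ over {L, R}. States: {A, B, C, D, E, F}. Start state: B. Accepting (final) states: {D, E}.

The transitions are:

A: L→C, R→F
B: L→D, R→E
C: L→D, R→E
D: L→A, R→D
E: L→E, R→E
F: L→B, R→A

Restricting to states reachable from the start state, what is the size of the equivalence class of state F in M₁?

2

All states are reachable from the start state.
Initial partition by acceptance: {D,E} | {A,B,C,F}.
On input L, block {D,E} splits into {D} and {E}.
Split {A,B,C,F} by δ(·,L) → {A,F} and {B,C}.
The partition is now stable with 4 blocks: {D} | {A,F} | {E} | {B,C}.
State F belongs to the block {A,F}, which has 2 states.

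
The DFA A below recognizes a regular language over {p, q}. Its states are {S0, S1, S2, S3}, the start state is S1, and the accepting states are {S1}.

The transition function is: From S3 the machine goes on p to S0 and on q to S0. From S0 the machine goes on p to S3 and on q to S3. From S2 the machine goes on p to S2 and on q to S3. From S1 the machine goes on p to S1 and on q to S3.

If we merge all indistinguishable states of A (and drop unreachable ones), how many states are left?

2

Reachable states from the start: {S0,S1,S3}. Unreachable: {S2} — drop them.
P0 = {S1} | {S0,S3}.
Stable partition: {S1} | {S0,S3} — 2 equivalence classes.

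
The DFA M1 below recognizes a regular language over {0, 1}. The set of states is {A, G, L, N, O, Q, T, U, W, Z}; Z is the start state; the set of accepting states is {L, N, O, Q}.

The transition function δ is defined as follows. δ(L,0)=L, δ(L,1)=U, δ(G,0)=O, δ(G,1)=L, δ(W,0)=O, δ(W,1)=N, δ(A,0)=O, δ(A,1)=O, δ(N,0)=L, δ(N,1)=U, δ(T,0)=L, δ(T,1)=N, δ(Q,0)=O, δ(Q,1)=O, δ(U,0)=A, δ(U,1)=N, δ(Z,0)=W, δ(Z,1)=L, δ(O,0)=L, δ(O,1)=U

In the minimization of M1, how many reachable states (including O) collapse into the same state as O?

3

States {G,Q,T} cannot be reached from the start state, so discard them.
P0 = {L,N,O} | {A,U,W,Z}.
Split {A,U,W,Z} by δ(·,0) → {A,W} and {U,Z}.
Stable partition: {L,N,O} | {A,W} | {U,Z} — 3 equivalence classes.
State O belongs to the block {L,N,O}, which has 3 states.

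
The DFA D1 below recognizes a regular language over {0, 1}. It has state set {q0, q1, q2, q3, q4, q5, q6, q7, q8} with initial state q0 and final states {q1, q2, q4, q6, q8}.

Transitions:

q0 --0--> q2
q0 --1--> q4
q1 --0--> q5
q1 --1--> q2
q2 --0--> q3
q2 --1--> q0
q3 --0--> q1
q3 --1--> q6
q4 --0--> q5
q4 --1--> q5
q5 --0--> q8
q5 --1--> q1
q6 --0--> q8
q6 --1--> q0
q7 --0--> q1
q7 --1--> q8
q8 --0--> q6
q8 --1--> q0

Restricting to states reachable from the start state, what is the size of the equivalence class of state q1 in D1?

1

States {q7} cannot be reached from the start state, so discard them.
Start with accepting vs non-accepting: {q1,q2,q4,q6,q8} | {q0,q3,q5}.
Split {q1,q2,q4,q6,q8} by δ(·,0) → {q1,q2,q4} and {q6,q8}.
Refine {q1,q2,q4} on symbol 1: members go to different blocks, giving {q2,q4} and {q1}.
Split {q0,q3,q5} by δ(·,0) → {q0} and {q3} and {q5}.
On input 0, block {q2,q4} splits into {q2} and {q4}.
No further refinement is possible. Final partition (7 blocks): {q2} | {q0} | {q6,q8} | {q1} | {q3} | {q5} | {q4}.
The equivalence class containing q1 is {q1}, of size 1.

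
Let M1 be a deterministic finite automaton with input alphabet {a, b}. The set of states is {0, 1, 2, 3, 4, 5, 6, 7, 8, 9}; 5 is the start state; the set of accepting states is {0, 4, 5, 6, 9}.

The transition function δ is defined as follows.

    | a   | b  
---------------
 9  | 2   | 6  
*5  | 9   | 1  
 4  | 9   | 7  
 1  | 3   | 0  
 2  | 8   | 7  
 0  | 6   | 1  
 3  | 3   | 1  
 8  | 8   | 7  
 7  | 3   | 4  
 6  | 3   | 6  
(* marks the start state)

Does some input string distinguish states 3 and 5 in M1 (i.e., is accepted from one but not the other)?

Yes

Every state is reachable, so we keep all 10.
Initial partition by acceptance: {0,4,5,6,9} | {1,2,3,7,8}.
Refine {0,4,5,6,9} on symbol a: members go to different blocks, giving {0,4,5} and {6,9}.
On input b, block {1,2,3,7,8} splits into {2,3,8} and {1,7}.
Stable partition: {0,4,5} | {2,3,8} | {6,9} | {1,7} — 4 equivalence classes.
3 and 5 end up in different blocks, so they are distinguishable. For instance, the string 'ε' is accepted from only 5.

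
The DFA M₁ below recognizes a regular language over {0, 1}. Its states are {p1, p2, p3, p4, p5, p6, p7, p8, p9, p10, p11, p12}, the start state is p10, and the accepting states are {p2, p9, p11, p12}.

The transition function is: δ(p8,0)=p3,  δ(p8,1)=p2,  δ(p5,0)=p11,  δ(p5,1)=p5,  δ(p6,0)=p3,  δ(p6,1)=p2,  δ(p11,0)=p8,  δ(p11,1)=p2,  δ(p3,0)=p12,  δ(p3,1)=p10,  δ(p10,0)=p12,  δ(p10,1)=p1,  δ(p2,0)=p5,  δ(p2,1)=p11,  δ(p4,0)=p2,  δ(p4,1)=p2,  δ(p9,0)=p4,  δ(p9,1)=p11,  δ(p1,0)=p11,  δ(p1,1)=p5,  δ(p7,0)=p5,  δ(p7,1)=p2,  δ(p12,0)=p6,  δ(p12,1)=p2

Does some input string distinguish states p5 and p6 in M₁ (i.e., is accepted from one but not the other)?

Reachable states from the start: {p1,p2,p3,p5,p6,p8,p10,p11,p12}. Unreachable: {p4,p7,p9} — drop them.
Start with accepting vs non-accepting: {p2,p11,p12} | {p1,p3,p5,p6,p8,p10}.
On input 0, block {p1,p3,p5,p6,p8,p10} splits into {p1,p3,p5,p10} and {p6,p8}.
Refine {p2,p11,p12} on symbol 0: members go to different blocks, giving {p11,p12} and {p2}.
No further refinement is possible. Final partition (4 blocks): {p11,p12} | {p1,p3,p5,p10} | {p6,p8} | {p2}.
p5 and p6 end up in different blocks, so they are distinguishable. For instance, the string '0' is accepted from only p5.

Yes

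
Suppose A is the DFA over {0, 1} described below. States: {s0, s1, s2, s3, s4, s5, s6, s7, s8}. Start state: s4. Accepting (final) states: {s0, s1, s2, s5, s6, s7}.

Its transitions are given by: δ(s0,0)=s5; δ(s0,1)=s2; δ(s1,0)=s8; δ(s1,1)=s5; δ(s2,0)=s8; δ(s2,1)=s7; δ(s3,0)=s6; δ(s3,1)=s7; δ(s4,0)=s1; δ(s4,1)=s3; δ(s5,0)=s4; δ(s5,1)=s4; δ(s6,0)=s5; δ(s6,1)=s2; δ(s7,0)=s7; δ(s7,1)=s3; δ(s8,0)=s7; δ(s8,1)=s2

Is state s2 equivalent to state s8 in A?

No

Reachable states from the start: {s1,s2,s3,s4,s5,s6,s7,s8}. Unreachable: {s0} — drop them.
Initial partition by acceptance: {s1,s2,s5,s6,s7} | {s3,s4,s8}.
Split {s1,s2,s5,s6,s7} by δ(·,0) → {s1,s2,s5} and {s6,s7}.
On input 1, block {s1,s2,s5} splits into {s1} and {s2} and {s5}.
On input 0, block {s3,s4,s8} splits into {s3,s8} and {s4}.
Refine {s3,s8} on symbol 1: members go to different blocks, giving {s3} and {s8}.
Refine {s6,s7} on symbol 0: members go to different blocks, giving {s6} and {s7}.
The partition is now stable with 8 blocks: {s1} | {s3} | {s6} | {s2} | {s5} | {s4} | {s8} | {s7}.
s2 and s8 end up in different blocks, so they are distinguishable. For instance, the string 'ε' is accepted from only s2.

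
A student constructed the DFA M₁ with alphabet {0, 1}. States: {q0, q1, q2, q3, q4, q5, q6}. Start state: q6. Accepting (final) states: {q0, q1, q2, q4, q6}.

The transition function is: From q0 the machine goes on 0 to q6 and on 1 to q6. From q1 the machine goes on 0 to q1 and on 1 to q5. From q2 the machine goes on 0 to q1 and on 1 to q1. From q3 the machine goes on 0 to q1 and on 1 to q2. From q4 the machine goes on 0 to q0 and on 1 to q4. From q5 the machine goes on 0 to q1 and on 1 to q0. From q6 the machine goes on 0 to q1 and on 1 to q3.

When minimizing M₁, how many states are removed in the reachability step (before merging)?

1

No path from q6 leads to q4; the other 6 states are all reachable.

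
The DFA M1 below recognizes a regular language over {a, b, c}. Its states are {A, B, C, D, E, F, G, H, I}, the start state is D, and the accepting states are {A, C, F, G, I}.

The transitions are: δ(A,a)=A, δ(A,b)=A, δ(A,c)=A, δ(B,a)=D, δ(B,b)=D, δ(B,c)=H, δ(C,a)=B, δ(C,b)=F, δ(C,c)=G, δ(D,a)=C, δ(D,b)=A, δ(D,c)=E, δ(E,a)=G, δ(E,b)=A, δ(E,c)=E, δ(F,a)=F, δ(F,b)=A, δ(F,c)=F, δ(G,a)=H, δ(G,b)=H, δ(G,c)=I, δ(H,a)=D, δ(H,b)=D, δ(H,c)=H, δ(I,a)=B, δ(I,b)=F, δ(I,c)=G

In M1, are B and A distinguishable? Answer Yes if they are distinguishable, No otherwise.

Yes

Initial partition by acceptance: {A,C,F,G,I} | {B,D,E,H}.
On input a, block {A,C,F,G,I} splits into {C,G,I} and {A,F}.
Split {C,G,I} by δ(·,b) → {C,I} and {G}.
Split {B,D,E,H} by δ(·,a) → {B,H} and {D} and {E}.
No further refinement is possible. Final partition (6 blocks): {C,I} | {B,H} | {A,F} | {G} | {D} | {E}.
B and A end up in different blocks, so they are distinguishable. For instance, the string 'ε' is accepted from only A.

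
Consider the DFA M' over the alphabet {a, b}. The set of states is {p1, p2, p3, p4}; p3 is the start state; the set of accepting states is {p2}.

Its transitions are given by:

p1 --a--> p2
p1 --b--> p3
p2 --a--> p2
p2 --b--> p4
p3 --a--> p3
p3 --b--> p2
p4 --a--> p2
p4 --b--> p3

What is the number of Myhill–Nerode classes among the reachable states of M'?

3

States {p1} cannot be reached from the start state, so discard them.
P0 = {p2} | {p3,p4}.
On input a, block {p3,p4} splits into {p3} and {p4}.
Stable partition: {p2} | {p3} | {p4} — 3 equivalence classes.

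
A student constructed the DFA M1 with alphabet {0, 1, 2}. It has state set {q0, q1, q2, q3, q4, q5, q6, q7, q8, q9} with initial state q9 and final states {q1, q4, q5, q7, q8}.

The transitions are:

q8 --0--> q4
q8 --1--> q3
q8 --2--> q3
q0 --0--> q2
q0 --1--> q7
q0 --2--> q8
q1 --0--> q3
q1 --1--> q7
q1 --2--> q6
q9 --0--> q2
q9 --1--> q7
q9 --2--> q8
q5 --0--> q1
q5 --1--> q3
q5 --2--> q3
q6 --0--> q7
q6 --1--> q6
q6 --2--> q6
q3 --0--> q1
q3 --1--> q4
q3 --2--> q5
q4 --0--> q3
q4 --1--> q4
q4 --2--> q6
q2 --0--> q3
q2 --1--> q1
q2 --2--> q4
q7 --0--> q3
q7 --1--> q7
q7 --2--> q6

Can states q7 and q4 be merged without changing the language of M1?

States {q0} cannot be reached from the start state, so discard them.
P0 = {q1,q4,q5,q7,q8} | {q2,q3,q6,q9}.
Refine {q1,q4,q5,q7,q8} on symbol 0: members go to different blocks, giving {q1,q4,q7} and {q5,q8}.
Split {q2,q3,q6,q9} by δ(·,0) → {q2,q9} and {q3,q6}.
Refine {q2,q9} on symbol 0: members go to different blocks, giving {q2} and {q9}.
Refine {q3,q6} on symbol 1: members go to different blocks, giving {q3} and {q6}.
No further refinement is possible. Final partition (6 blocks): {q1,q4,q7} | {q2} | {q5,q8} | {q3} | {q9} | {q6}.
q7 and q4 lie in the same block of the stable partition, so they are equivalent — no string distinguishes them.

Yes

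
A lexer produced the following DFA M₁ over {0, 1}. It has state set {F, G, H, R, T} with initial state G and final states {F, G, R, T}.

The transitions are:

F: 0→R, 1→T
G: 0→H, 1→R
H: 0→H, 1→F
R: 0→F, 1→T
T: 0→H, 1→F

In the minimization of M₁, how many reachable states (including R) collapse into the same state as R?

All states are reachable from the start state.
Start with accepting vs non-accepting: {F,G,R,T} | {H}.
On input 0, block {F,G,R,T} splits into {G,T} and {F,R}.
No further refinement is possible. Final partition (3 blocks): {G,T} | {H} | {F,R}.
The equivalence class containing R is {F,R}, of size 2.

2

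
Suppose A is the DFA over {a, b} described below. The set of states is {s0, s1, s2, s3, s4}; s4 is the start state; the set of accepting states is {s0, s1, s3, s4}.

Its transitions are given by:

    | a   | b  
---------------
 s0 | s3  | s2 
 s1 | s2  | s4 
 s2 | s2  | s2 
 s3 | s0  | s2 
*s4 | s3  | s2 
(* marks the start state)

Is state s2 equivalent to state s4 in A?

First remove the unreachable states {s1}; 4 states remain.
Initial partition by acceptance: {s0,s3,s4} | {s2}.
No further refinement is possible. Final partition (2 blocks): {s0,s3,s4} | {s2}.
s2 and s4 end up in different blocks, so they are distinguishable. For instance, the string 'ε' is accepted from only s4.

No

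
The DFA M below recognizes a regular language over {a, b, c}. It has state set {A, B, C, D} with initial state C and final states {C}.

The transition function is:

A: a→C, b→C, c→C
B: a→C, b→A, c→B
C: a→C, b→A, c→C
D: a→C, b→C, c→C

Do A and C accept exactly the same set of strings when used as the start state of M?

States {B,D} cannot be reached from the start state, so discard them.
Start with accepting vs non-accepting: {C} | {A}.
The partition is now stable with 2 blocks: {C} | {A}.
A and C end up in different blocks, so they are distinguishable. For instance, the string 'ε' is accepted from only C.

No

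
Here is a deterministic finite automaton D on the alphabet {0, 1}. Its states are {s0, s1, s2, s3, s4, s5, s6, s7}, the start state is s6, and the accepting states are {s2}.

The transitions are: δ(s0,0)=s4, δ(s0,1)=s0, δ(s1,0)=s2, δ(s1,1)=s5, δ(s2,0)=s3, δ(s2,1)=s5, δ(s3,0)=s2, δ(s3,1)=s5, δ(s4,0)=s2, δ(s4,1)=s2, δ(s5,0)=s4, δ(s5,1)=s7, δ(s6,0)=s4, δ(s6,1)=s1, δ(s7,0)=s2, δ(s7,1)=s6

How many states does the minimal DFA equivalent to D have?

4

Reachable states from the start: {s1,s2,s3,s4,s5,s6,s7}. Unreachable: {s0} — drop them.
Start with accepting vs non-accepting: {s2} | {s1,s3,s4,s5,s6,s7}.
Refine {s1,s3,s4,s5,s6,s7} on symbol 0: members go to different blocks, giving {s1,s3,s4,s7} and {s5,s6}.
Split {s1,s3,s4,s7} by δ(·,1) → {s1,s3,s7} and {s4}.
No further refinement is possible. Final partition (4 blocks): {s2} | {s1,s3,s7} | {s5,s6} | {s4}.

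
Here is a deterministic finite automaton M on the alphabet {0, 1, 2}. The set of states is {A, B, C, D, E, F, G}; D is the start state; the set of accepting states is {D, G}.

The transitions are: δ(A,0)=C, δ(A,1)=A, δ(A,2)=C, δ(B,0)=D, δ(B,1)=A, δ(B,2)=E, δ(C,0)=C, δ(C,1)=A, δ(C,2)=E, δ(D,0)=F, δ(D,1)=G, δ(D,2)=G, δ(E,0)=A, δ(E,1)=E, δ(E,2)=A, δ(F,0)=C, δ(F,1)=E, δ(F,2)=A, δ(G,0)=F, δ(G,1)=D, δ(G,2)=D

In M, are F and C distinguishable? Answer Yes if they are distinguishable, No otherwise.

First remove the unreachable states {B}; 6 states remain.
Start with accepting vs non-accepting: {D,G} | {A,C,E,F}.
Stable partition: {D,G} | {A,C,E,F} — 2 equivalence classes.
F and C lie in the same block of the stable partition, so they are equivalent — no string distinguishes them.

No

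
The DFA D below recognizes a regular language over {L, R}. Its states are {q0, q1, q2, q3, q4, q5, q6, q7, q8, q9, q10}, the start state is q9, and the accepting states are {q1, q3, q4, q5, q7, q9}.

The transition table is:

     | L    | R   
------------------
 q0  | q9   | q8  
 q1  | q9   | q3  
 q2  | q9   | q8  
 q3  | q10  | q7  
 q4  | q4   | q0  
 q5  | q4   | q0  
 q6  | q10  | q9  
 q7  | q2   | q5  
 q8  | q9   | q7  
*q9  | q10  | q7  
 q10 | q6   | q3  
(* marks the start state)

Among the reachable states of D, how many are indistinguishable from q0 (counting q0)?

2

States {q1} cannot be reached from the start state, so discard them.
Initial partition by acceptance: {q3,q4,q5,q7,q9} | {q0,q2,q6,q8,q10}.
Split {q3,q4,q5,q7,q9} by δ(·,L) → {q3,q7,q9} and {q4,q5}.
Split {q3,q7,q9} by δ(·,R) → {q3,q9} and {q7}.
Split {q0,q2,q6,q8,q10} by δ(·,L) → {q0,q2,q8} and {q6,q10}.
Refine {q0,q2,q8} on symbol R: members go to different blocks, giving {q0,q2} and {q8}.
Stable partition: {q3,q9} | {q0,q2} | {q4,q5} | {q7} | {q6,q10} | {q8} — 6 equivalence classes.
State q0 belongs to the block {q0,q2}, which has 2 states.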